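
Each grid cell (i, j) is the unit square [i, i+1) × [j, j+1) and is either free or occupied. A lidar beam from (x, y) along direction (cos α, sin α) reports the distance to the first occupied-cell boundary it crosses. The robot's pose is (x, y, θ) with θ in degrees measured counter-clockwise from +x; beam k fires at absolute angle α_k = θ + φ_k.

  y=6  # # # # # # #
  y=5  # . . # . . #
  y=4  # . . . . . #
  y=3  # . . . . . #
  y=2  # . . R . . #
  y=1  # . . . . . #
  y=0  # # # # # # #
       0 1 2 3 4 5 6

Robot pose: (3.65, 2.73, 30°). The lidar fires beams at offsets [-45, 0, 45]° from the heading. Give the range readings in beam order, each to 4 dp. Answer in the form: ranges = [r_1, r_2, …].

ranges = [2.4329, 2.7135, 3.3854]

beam 1: φ=-45°, α=345°
  d=(0.9659,-0.2588)  start (3,2)  tX=0.3623 tY=2.8205  stride 1/|dx|=1.0353 1/|dy|=3.8637
    cross x-line → (4,2), t=0.3623
    cross x-line → (5,2), t=1.3976
    cross x-line → (6,2), t=2.4329 (wall)
  → r_1 = 2.4329
beam 2: φ=0°, α=30°
  d=(0.8660,0.5000)  start (3,2)  tX=0.4041 tY=0.5400  stride 1/|dx|=1.1547 1/|dy|=2.0000
    cross x-line → (4,2), t=0.4041
    cross y-line → (4,3), t=0.5400
    cross x-line → (5,3), t=1.5588
    cross y-line → (5,4), t=2.5400
    cross x-line → (6,4), t=2.7135 (wall)
  → r_2 = 2.7135
beam 3: φ=45°, α=75°
  d=(0.2588,0.9659)  start (3,2)  tX=1.3523 tY=0.2795  stride 1/|dx|=3.8637 1/|dy|=1.0353
    cross y-line → (3,3), t=0.2795
    cross y-line → (3,4), t=1.3148
    cross x-line → (4,4), t=1.3523
    cross y-line → (4,5), t=2.3501
    cross y-line → (4,6), t=3.3854 (wall)
  → r_3 = 3.3854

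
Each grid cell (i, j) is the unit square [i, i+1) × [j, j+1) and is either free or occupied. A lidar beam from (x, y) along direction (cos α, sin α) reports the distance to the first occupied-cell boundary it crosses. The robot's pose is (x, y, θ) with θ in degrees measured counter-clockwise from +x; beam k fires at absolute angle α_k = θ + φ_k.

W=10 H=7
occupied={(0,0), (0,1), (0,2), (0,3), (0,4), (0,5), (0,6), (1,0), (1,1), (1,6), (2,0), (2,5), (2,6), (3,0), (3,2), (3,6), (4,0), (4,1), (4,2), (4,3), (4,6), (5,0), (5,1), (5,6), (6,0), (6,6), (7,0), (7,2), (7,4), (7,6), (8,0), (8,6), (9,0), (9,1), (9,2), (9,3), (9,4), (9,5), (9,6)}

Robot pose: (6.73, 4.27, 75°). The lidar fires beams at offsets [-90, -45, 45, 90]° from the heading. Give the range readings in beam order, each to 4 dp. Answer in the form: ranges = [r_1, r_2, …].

beam 1: φ=-90°, α=345°
  direction (0.9659, -0.2588); cell (6,4); t to first gridline: x 0.2795, y 1.0432 (then +1.0353 / +3.8637)
    (7,4) via x @ 0.2795  # hit
  → r_1 = 0.2795
beam 2: φ=-45°, α=30°
  direction (0.8660, 0.5000); cell (6,4); t to first gridline: x 0.3118, y 1.4600 (then +1.1547 / +2.0000)
    (7,4) via x @ 0.3118  # hit
  → r_2 = 0.3118
beam 3: φ=45°, α=120°
  direction (-0.5000, 0.8660); cell (6,4); t to first gridline: x 1.4600, y 0.8429 (then +2.0000 / +1.1547)
    (6,5) via y @ 0.8429
    (5,5) via x @ 1.4600
    (5,6) via y @ 1.9976  # hit
  → r_3 = 1.9976
beam 4: φ=90°, α=165°
  direction (-0.9659, 0.2588); cell (6,4); t to first gridline: x 0.7558, y 2.8205 (then +1.0353 / +3.8637)
    (5,4) via x @ 0.7558
    (4,4) via x @ 1.7910
    (4,5) via y @ 2.8205
    (3,5) via x @ 2.8263
    (2,5) via x @ 3.8616  # hit
  → r_4 = 3.8616

ranges = [0.2795, 0.3118, 1.9976, 3.8616]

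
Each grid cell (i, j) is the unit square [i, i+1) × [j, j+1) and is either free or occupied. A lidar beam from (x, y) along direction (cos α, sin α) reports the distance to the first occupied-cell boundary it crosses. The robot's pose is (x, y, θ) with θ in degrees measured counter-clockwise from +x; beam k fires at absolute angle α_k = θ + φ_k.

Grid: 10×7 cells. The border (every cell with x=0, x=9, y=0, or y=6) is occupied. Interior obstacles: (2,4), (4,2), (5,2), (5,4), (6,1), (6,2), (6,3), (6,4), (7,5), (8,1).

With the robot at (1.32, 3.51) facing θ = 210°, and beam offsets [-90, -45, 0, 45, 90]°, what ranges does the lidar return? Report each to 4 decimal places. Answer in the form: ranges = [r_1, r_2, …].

beam 1: φ=-90°, α=120°
  direction (-0.5000, 0.8660); cell (1,3); t to first gridline: x 0.6400, y 0.5658 (then +2.0000 / +1.1547)
    (1,4) via y @ 0.5658
    (0,4) via x @ 0.6400  # hit
  → r_1 = 0.6400
beam 2: φ=-45°, α=165°
  direction (-0.9659, 0.2588); cell (1,3); t to first gridline: x 0.3313, y 1.8932 (then +1.0353 / +3.8637)
    (0,3) via x @ 0.3313  # hit
  → r_2 = 0.3313
beam 3: φ=0°, α=210°
  direction (-0.8660, -0.5000); cell (1,3); t to first gridline: x 0.3695, y 1.0200 (then +1.1547 / +2.0000)
    (0,3) via x @ 0.3695  # hit
  → r_3 = 0.3695
beam 4: φ=45°, α=255°
  direction (-0.2588, -0.9659); cell (1,3); t to first gridline: x 1.2364, y 0.5280 (then +3.8637 / +1.0353)
    (1,2) via y @ 0.5280
    (0,2) via x @ 1.2364  # hit
  → r_4 = 1.2364
beam 5: φ=90°, α=300°
  direction (0.5000, -0.8660); cell (1,3); t to first gridline: x 1.3600, y 0.5889 (then +2.0000 / +1.1547)
    (1,2) via y @ 0.5889
    (2,2) via x @ 1.3600
    (2,1) via y @ 1.7436
    (2,0) via y @ 2.8983  # hit
  → r_5 = 2.8983

ranges = [0.6400, 0.3313, 0.3695, 1.2364, 2.8983]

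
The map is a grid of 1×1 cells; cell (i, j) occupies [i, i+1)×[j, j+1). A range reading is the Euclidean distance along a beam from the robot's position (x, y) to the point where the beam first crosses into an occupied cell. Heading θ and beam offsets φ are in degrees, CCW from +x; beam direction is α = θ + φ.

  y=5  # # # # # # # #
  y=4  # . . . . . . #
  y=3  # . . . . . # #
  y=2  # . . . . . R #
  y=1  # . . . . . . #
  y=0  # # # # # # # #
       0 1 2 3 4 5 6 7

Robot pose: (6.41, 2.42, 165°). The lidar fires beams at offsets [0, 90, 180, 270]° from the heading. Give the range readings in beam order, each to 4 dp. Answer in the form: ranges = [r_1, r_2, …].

beam 1: φ=0°, α=165°
  d=(-0.9659,0.2588)  start (6,2)  tX=0.4245 tY=2.2409  stride 1/|dx|=1.0353 1/|dy|=3.8637
    cross x-line → (5,2), t=0.4245
    cross x-line → (4,2), t=1.4597
    cross y-line → (4,3), t=2.2409
    cross x-line → (3,3), t=2.4950
    cross x-line → (2,3), t=3.5303
    cross x-line → (1,3), t=4.5656
    cross x-line → (0,3), t=5.6008 (wall)
  → r_1 = 5.6008
beam 2: φ=90°, α=255°
  d=(-0.2588,-0.9659)  start (6,2)  tX=1.5841 tY=0.4348  stride 1/|dx|=3.8637 1/|dy|=1.0353
    cross y-line → (6,1), t=0.4348
    cross y-line → (6,0), t=1.4701 (wall)
  → r_2 = 1.4701
beam 3: φ=180°, α=345°
  d=(0.9659,-0.2588)  start (6,2)  tX=0.6108 tY=1.6228  stride 1/|dx|=1.0353 1/|dy|=3.8637
    cross x-line → (7,2), t=0.6108 (wall)
  → r_3 = 0.6108
beam 4: φ=270°, α=75°
  d=(0.2588,0.9659)  start (6,2)  tX=2.2796 tY=0.6005  stride 1/|dx|=3.8637 1/|dy|=1.0353
    cross y-line → (6,3), t=0.6005 (wall)
  → r_4 = 0.6005

ranges = [5.6008, 1.4701, 0.6108, 0.6005]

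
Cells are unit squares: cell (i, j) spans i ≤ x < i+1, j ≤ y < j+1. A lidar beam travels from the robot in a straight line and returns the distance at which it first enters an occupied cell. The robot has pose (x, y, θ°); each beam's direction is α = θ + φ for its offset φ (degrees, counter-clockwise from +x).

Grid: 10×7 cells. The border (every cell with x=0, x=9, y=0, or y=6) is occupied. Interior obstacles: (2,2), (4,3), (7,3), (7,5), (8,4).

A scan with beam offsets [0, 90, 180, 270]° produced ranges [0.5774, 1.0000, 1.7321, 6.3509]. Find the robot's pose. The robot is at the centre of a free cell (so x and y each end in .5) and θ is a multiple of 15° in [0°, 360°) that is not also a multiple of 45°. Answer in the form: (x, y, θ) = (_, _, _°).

(x, y, θ) = (6.5, 1.5, 240°)

Candidates: 35 free-cell centres × 16 headings = 560 poses. Raycast each; keep the one whose scan matches to 4 dp.
  (8.5, 3.5, 120°): beam 2 = 0.5774 ≠ 1.0000 ✗
  (2.5, 5.5, 105°): beam 1 = 0.5176 ≠ 0.5774 ✗
  (1.5, 1.5, 285°): beam 1 = 0.5176 ≠ 0.5774 ✗
  (3.5, 2.5, 165°): beam 1 = 0.5176 ≠ 0.5774 ✗
  …
  (6.5, 1.5, 240°): r_1=0.5774, r_2=1.0000, r_3=1.7321, r_4=6.3509 — all match ✓
Only this pose fits every beam.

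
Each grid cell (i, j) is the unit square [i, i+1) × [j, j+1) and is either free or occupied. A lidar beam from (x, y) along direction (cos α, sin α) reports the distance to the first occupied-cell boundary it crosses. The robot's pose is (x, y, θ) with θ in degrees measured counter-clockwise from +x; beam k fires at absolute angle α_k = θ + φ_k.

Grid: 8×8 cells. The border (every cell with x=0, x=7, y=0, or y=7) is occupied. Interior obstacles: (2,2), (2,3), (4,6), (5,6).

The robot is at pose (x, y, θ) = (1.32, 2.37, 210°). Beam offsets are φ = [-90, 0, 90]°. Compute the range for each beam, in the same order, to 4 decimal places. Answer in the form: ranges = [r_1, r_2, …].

ranges = [0.6400, 0.3695, 1.5819]

beam 1: φ=-90°, α=120°
  direction (-0.5000, 0.8660); cell (1,2); t to first gridline: x 0.6400, y 0.7275 (then +2.0000 / +1.1547)
    (0,2) via x @ 0.6400  # hit
  → r_1 = 0.6400
beam 2: φ=0°, α=210°
  direction (-0.8660, -0.5000); cell (1,2); t to first gridline: x 0.3695, y 0.7400 (then +1.1547 / +2.0000)
    (0,2) via x @ 0.3695  # hit
  → r_2 = 0.3695
beam 3: φ=90°, α=300°
  direction (0.5000, -0.8660); cell (1,2); t to first gridline: x 1.3600, y 0.4272 (then +2.0000 / +1.1547)
    (1,1) via y @ 0.4272
    (2,1) via x @ 1.3600
    (2,0) via y @ 1.5819  # hit
  → r_3 = 1.5819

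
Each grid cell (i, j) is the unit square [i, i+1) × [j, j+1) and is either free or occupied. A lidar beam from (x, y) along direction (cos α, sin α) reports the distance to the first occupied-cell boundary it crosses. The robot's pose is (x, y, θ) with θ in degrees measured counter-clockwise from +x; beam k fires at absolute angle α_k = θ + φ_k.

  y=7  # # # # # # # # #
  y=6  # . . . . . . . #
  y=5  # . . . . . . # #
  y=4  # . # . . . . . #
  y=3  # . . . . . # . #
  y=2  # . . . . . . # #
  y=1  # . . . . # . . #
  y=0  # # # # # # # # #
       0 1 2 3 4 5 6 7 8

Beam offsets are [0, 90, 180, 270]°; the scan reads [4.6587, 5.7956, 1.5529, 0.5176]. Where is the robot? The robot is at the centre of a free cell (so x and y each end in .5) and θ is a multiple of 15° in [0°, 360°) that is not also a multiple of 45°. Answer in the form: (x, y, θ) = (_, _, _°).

(x, y, θ) = (1.5, 5.5, 285°)

The pose lattice has 37·16 = 592 candidates. Test each by forward raycasting.
  (2.5, 5.5, 75°): beam 1 = 1.5529 ≠ 4.6587 ✗
  (1.5, 6.5, 120°): beam 1 = 0.5774 ≠ 4.6587 ✗
  (4.5, 5.5, 60°): beam 1 = 1.7321 ≠ 4.6587 ✗
  (2.5, 6.5, 105°): beam 1 = 0.5176 ≠ 4.6587 ✗
  (5.5, 4.5, 345°): beam 1 = 2.5882 ≠ 4.6587 ✗
  …
  (1.5, 5.5, 285°): r_1=4.6587, r_2=5.7956, r_3=1.5529, r_4=0.5176 — all match ✓
Only this pose fits every beam.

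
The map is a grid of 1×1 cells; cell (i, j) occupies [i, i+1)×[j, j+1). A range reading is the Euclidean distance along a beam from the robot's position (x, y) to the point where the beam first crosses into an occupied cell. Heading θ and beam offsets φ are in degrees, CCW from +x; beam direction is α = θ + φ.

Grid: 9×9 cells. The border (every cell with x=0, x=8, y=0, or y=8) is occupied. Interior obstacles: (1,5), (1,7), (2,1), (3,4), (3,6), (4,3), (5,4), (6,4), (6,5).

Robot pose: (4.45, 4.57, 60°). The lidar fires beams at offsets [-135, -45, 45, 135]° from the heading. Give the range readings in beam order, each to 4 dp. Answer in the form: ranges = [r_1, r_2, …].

ranges = [0.5901, 0.5694, 1.7387, 0.4659]

beam 1: φ=-135°, α=285°
  d=(0.2588,-0.9659)  start (4,4)  tX=2.1250 tY=0.5901  stride 1/|dx|=3.8637 1/|dy|=1.0353
    cross y-line → (4,3), t=0.5901 (wall)
  → r_1 = 0.5901
beam 2: φ=-45°, α=15°
  d=(0.9659,0.2588)  start (4,4)  tX=0.5694 tY=1.6614  stride 1/|dx|=1.0353 1/|dy|=3.8637
    cross x-line → (5,4), t=0.5694 (wall)
  → r_2 = 0.5694
beam 3: φ=45°, α=105°
  d=(-0.2588,0.9659)  start (4,4)  tX=1.7387 tY=0.4452  stride 1/|dx|=3.8637 1/|dy|=1.0353
    cross y-line → (4,5), t=0.4452
    cross y-line → (4,6), t=1.4804
    cross x-line → (3,6), t=1.7387 (wall)
  → r_3 = 1.7387
beam 4: φ=135°, α=195°
  d=(-0.9659,-0.2588)  start (4,4)  tX=0.4659 tY=2.2023  stride 1/|dx|=1.0353 1/|dy|=3.8637
    cross x-line → (3,4), t=0.4659 (wall)
  → r_4 = 0.4659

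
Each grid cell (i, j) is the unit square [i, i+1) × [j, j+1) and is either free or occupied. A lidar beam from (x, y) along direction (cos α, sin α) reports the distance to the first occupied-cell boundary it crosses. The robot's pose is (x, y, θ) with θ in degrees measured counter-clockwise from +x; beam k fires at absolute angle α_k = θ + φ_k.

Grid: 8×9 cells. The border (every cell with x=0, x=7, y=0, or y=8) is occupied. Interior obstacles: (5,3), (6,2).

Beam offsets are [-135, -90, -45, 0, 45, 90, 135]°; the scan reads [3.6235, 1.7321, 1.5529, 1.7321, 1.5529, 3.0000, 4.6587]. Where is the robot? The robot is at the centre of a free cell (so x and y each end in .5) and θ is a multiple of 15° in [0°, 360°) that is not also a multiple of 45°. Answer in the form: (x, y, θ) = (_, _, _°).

(x, y, θ) = (5.5, 6.5, 60°)

Candidates: 40 free-cell centres × 16 headings = 640 poses. Raycast each; keep the one whose scan matches to 4 dp.
  (5.5, 7.5, 285°): beam 1 = 1.0000 ≠ 3.6235 ✗
  (1.5, 5.5, 255°): beam 1 = 1.0000 ≠ 3.6235 ✗
  (1.5, 5.5, 120°): beam 1 = 5.6940 ≠ 3.6235 ✗
  …
  (5.5, 6.5, 60°): r_1=3.6235, r_2=1.7321, r_3=1.5529, r_4=1.7321, r_5=1.5529, r_6=3.0000, r_7=4.6587 — all match ✓
No second candidate reproduces the full scan.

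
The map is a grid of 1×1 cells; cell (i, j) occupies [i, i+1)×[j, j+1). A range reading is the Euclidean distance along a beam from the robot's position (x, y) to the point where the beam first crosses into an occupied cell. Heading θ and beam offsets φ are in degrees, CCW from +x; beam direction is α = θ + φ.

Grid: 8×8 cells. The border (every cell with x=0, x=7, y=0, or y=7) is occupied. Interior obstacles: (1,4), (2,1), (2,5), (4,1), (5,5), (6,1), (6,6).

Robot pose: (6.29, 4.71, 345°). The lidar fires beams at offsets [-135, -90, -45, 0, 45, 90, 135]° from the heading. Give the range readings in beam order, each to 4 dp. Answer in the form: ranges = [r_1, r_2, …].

beam 1: φ=-135°, α=210°
  dir = (cos 210°, sin 210°) = (-0.8660, -0.5000); from cell (6,4)
  next x-line at t=0.3349, next y-line at t=1.4200; Δt_x=1.1547, Δt_y=2.0000
    x: enter (5,4) at t=0.3349
    y: enter (5,3) at t=1.4200
    x: enter (4,3) at t=1.4896
    x: enter (3,3) at t=2.6443
    y: enter (3,2) at t=3.4200
    x: enter (2,2) at t=3.7990
    x: enter (1,2) at t=4.9537
    y: enter (1,1) at t=5.4200
    x: enter (0,1) at t=6.1084 ← occupied
  → r_1 = 6.1084
beam 2: φ=-90°, α=255°
  dir = (cos 255°, sin 255°) = (-0.2588, -0.9659); from cell (6,4)
  next x-line at t=1.1205, next y-line at t=0.7350; Δt_x=3.8637, Δt_y=1.0353
    y: enter (6,3) at t=0.7350
    x: enter (5,3) at t=1.1205
    y: enter (5,2) at t=1.7703
    y: enter (5,1) at t=2.8056
    y: enter (5,0) at t=3.8409 ← occupied
  → r_2 = 3.8409
beam 3: φ=-45°, α=300°
  dir = (cos 300°, sin 300°) = (0.5000, -0.8660); from cell (6,4)
  next x-line at t=1.4200, next y-line at t=0.8198; Δt_x=2.0000, Δt_y=1.1547
    y: enter (6,3) at t=0.8198
    x: enter (7,3) at t=1.4200 ← occupied
  → r_3 = 1.4200
beam 4: φ=0°, α=345°
  dir = (cos 345°, sin 345°) = (0.9659, -0.2588); from cell (6,4)
  next x-line at t=0.7350, next y-line at t=2.7432; Δt_x=1.0353, Δt_y=3.8637
    x: enter (7,4) at t=0.7350 ← occupied
  → r_4 = 0.7350
beam 5: φ=45°, α=30°
  dir = (cos 30°, sin 30°) = (0.8660, 0.5000); from cell (6,4)
  next x-line at t=0.8198, next y-line at t=0.5800; Δt_x=1.1547, Δt_y=2.0000
    y: enter (6,5) at t=0.5800
    x: enter (7,5) at t=0.8198 ← occupied
  → r_5 = 0.8198
beam 6: φ=90°, α=75°
  dir = (cos 75°, sin 75°) = (0.2588, 0.9659); from cell (6,4)
  next x-line at t=2.7432, next y-line at t=0.3002; Δt_x=3.8637, Δt_y=1.0353
    y: enter (6,5) at t=0.3002
    y: enter (6,6) at t=1.3355 ← occupied
  → r_6 = 1.3355
beam 7: φ=135°, α=120°
  dir = (cos 120°, sin 120°) = (-0.5000, 0.8660); from cell (6,4)
  next x-line at t=0.5800, next y-line at t=0.3349; Δt_x=2.0000, Δt_y=1.1547
    y: enter (6,5) at t=0.3349
    x: enter (5,5) at t=0.5800 ← occupied
  → r_7 = 0.5800

ranges = [6.1084, 3.8409, 1.4200, 0.7350, 0.8198, 1.3355, 0.5800]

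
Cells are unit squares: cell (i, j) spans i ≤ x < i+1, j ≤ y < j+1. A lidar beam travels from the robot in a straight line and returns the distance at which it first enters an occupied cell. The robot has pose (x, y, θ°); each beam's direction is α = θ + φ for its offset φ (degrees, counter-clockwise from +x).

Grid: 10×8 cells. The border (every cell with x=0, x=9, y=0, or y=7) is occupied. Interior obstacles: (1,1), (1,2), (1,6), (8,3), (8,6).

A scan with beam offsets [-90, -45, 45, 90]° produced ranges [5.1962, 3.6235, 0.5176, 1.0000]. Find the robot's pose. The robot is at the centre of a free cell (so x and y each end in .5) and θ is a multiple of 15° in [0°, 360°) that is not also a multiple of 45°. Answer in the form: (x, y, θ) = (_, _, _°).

(x, y, θ) = (2.5, 2.5, 150°)

Enumerate (i+0.5, j+0.5, θ) over the 43 free cells and 16 admissible headings. For each, cast all 4 beams and compare to the given ranges.
  (6.5, 1.5, 345°): beam 1 = 0.5176 ≠ 5.1962 ✗
  (5.5, 5.5, 15°): beam 1 = 4.6587 ≠ 5.1962 ✗
  (5.5, 5.5, 60°): beam 1 = 3.0000 ≠ 5.1962 ✗
  (2.5, 2.5, 15°): beam 1 = 1.5529 ≠ 5.1962 ✗
  …
  (2.5, 2.5, 150°): r_1=5.1962, r_2=3.6235, r_3=0.5176, r_4=1.0000 — all match ✓
No second candidate reproduces the full scan.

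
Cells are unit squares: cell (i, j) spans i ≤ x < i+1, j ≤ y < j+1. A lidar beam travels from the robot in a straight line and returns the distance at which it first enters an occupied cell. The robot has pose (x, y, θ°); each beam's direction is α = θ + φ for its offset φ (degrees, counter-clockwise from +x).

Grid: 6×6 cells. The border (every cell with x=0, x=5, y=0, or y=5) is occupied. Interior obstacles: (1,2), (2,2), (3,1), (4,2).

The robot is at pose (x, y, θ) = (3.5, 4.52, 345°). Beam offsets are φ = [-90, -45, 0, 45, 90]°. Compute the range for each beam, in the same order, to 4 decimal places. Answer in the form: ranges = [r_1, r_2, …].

ranges = [1.9319, 1.7551, 1.5529, 0.9600, 0.4969]

beam 1: φ=-90°, α=255°
  cosα=-0.2588 sinα=-0.9659 | (3,4) | tMaxX 1.9319 tMaxY 0.5383 | tΔX 3.8637 tΔY 1.0353
    t=0.5383 [y] (3,3)
    t=1.5736 [y] (3,2)
    t=1.9319 [x] (2,2) — stop
  → r_1 = 1.9319
beam 2: φ=-45°, α=300°
  cosα=0.5000 sinα=-0.8660 | (3,4) | tMaxX 1.0000 tMaxY 0.6004 | tΔX 2.0000 tΔY 1.1547
    t=0.6004 [y] (3,3)
    t=1.0000 [x] (4,3)
    t=1.7551 [y] (4,2) — stop
  → r_2 = 1.7551
beam 3: φ=0°, α=345°
  cosα=0.9659 sinα=-0.2588 | (3,4) | tMaxX 0.5176 tMaxY 2.0091 | tΔX 1.0353 tΔY 3.8637
    t=0.5176 [x] (4,4)
    t=1.5529 [x] (5,4) — stop
  → r_3 = 1.5529
beam 4: φ=45°, α=30°
  cosα=0.8660 sinα=0.5000 | (3,4) | tMaxX 0.5774 tMaxY 0.9600 | tΔX 1.1547 tΔY 2.0000
    t=0.5774 [x] (4,4)
    t=0.9600 [y] (4,5) — stop
  → r_4 = 0.9600
beam 5: φ=90°, α=75°
  cosα=0.2588 sinα=0.9659 | (3,4) | tMaxX 1.9319 tMaxY 0.4969 | tΔX 3.8637 tΔY 1.0353
    t=0.4969 [y] (3,5) — stop
  → r_5 = 0.4969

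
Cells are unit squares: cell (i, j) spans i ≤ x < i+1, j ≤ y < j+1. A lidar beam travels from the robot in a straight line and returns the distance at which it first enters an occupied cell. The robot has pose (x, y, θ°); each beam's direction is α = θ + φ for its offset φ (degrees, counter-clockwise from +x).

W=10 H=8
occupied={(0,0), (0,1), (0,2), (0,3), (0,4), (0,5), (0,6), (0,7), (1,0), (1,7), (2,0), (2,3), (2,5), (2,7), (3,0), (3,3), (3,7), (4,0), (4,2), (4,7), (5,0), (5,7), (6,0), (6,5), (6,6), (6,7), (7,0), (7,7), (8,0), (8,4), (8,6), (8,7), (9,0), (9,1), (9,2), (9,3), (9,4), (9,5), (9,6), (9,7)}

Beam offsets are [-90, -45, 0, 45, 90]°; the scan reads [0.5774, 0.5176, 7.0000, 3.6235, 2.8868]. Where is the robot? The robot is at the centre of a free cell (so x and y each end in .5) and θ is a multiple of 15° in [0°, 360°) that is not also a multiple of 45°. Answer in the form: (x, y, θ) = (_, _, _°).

The pose lattice has 40·16 = 640 candidates. Test each by forward raycasting.
  (6.5, 4.5, 15°): beam 1 = 3.6235 ≠ 0.5774 ✗
  (3.5, 4.5, 300°): beam 1 = 1.0000 ≠ 0.5774 ✗
  (5.5, 4.5, 255°): beam 1 = 2.5882 ≠ 0.5774 ✗
  (3.5, 5.5, 345°): beam 1 = 1.5529 ≠ 0.5774 ✗
  …
  (8.5, 3.5, 150°): r_1=0.5774, r_2=0.5176, r_3=7.0000, r_4=3.6235, r_5=2.8868 — all match ✓
Unique over the lattice → pose = (8.5, 3.5, 150°).

(x, y, θ) = (8.5, 3.5, 150°)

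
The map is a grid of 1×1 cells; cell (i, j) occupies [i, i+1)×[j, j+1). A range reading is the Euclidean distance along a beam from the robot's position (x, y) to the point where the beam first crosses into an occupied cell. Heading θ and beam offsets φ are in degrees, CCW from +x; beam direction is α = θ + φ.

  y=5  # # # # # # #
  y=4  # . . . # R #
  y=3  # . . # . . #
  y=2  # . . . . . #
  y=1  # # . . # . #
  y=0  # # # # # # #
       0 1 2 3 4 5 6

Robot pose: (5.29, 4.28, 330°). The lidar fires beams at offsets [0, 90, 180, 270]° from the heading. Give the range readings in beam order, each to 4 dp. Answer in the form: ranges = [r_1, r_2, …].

ranges = [0.8198, 0.8314, 0.3349, 3.7874]

beam 1: φ=0°, α=330°
  direction (0.8660, -0.5000); cell (5,4); t to first gridline: x 0.8198, y 0.5600 (then +1.1547 / +2.0000)
    (5,3) via y @ 0.5600
    (6,3) via x @ 0.8198  # hit
  → r_1 = 0.8198
beam 2: φ=90°, α=60°
  direction (0.5000, 0.8660); cell (5,4); t to first gridline: x 1.4200, y 0.8314 (then +2.0000 / +1.1547)
    (5,5) via y @ 0.8314  # hit
  → r_2 = 0.8314
beam 3: φ=180°, α=150°
  direction (-0.8660, 0.5000); cell (5,4); t to first gridline: x 0.3349, y 1.4400 (then +1.1547 / +2.0000)
    (4,4) via x @ 0.3349  # hit
  → r_3 = 0.3349
beam 4: φ=270°, α=240°
  direction (-0.5000, -0.8660); cell (5,4); t to first gridline: x 0.5800, y 0.3233 (then +2.0000 / +1.1547)
    (5,3) via y @ 0.3233
    (4,3) via x @ 0.5800
    (4,2) via y @ 1.4780
    (3,2) via x @ 2.5800
    (3,1) via y @ 2.6327
    (3,0) via y @ 3.7874  # hit
  → r_4 = 3.7874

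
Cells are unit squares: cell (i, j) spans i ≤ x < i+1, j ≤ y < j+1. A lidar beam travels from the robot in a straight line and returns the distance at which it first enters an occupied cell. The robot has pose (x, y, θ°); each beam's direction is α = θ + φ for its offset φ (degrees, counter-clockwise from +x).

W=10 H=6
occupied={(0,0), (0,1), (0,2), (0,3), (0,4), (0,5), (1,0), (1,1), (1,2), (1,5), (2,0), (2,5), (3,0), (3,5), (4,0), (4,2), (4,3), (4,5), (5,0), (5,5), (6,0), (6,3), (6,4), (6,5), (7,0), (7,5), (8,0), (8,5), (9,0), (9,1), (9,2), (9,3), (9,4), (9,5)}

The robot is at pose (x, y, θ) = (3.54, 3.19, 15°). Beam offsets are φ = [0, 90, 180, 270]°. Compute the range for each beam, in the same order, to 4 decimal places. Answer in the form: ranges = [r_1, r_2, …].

ranges = [0.4762, 1.8738, 1.5943, 2.2673]

beam 1: φ=0°, α=15°
  direction (0.9659, 0.2588); cell (3,3); t to first gridline: x 0.4762, y 3.1296 (then +1.0353 / +3.8637)
    (4,3) via x @ 0.4762  # hit
  → r_1 = 0.4762
beam 2: φ=90°, α=105°
  direction (-0.2588, 0.9659); cell (3,3); t to first gridline: x 2.0864, y 0.8386 (then +3.8637 / +1.0353)
    (3,4) via y @ 0.8386
    (3,5) via y @ 1.8738  # hit
  → r_2 = 1.8738
beam 3: φ=180°, α=195°
  direction (-0.9659, -0.2588); cell (3,3); t to first gridline: x 0.5590, y 0.7341 (then +1.0353 / +3.8637)
    (2,3) via x @ 0.5590
    (2,2) via y @ 0.7341
    (1,2) via x @ 1.5943  # hit
  → r_3 = 1.5943
beam 4: φ=270°, α=285°
  direction (0.2588, -0.9659); cell (3,3); t to first gridline: x 1.7773, y 0.1967 (then +3.8637 / +1.0353)
    (3,2) via y @ 0.1967
    (3,1) via y @ 1.2320
    (4,1) via x @ 1.7773
    (4,0) via y @ 2.2673  # hit
  → r_4 = 2.2673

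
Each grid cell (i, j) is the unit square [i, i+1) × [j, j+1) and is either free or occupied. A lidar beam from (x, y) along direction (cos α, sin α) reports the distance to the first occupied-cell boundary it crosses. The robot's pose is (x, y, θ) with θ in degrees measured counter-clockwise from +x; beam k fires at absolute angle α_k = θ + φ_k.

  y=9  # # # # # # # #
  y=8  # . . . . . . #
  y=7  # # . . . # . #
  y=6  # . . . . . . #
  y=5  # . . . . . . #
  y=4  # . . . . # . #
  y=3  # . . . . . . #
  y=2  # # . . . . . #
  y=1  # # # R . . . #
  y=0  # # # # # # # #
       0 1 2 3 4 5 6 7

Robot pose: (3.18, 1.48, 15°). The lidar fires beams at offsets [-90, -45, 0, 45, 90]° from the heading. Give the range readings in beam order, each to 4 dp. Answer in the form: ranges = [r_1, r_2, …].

beam 1: φ=-90°, α=285°
  cosα=0.2588 sinα=-0.9659 | (3,1) | tMaxX 3.1682 tMaxY 0.4969 | tΔX 3.8637 tΔY 1.0353
    t=0.4969 [y] (3,0) — stop
  → r_1 = 0.4969
beam 2: φ=-45°, α=330°
  cosα=0.8660 sinα=-0.5000 | (3,1) | tMaxX 0.9469 tMaxY 0.9600 | tΔX 1.1547 tΔY 2.0000
    t=0.9469 [x] (4,1)
    t=0.9600 [y] (4,0) — stop
  → r_2 = 0.9600
beam 3: φ=0°, α=15°
  cosα=0.9659 sinα=0.2588 | (3,1) | tMaxX 0.8489 tMaxY 2.0091 | tΔX 1.0353 tΔY 3.8637
    t=0.8489 [x] (4,1)
    t=1.8842 [x] (5,1)
    t=2.0091 [y] (5,2)
    t=2.9195 [x] (6,2)
    t=3.9548 [x] (7,2) — stop
  → r_3 = 3.9548
beam 4: φ=45°, α=60°
  cosα=0.5000 sinα=0.8660 | (3,1) | tMaxX 1.6400 tMaxY 0.6004 | tΔX 2.0000 tΔY 1.1547
    t=0.6004 [y] (3,2)
    t=1.6400 [x] (4,2)
    t=1.7551 [y] (4,3)
    t=2.9098 [y] (4,4)
    t=3.6400 [x] (5,4) — stop
  → r_4 = 3.6400
beam 5: φ=90°, α=105°
  cosα=-0.2588 sinα=0.9659 | (3,1) | tMaxX 0.6955 tMaxY 0.5383 | tΔX 3.8637 tΔY 1.0353
    t=0.5383 [y] (3,2)
    t=0.6955 [x] (2,2)
    t=1.5736 [y] (2,3)
    t=2.6089 [y] (2,4)
    t=3.6442 [y] (2,5)
    t=4.5592 [x] (1,5)
    t=4.6794 [y] (1,6)
    t=5.7147 [y] (1,7) — stop
  → r_5 = 5.7147

ranges = [0.4969, 0.9600, 3.9548, 3.6400, 5.7147]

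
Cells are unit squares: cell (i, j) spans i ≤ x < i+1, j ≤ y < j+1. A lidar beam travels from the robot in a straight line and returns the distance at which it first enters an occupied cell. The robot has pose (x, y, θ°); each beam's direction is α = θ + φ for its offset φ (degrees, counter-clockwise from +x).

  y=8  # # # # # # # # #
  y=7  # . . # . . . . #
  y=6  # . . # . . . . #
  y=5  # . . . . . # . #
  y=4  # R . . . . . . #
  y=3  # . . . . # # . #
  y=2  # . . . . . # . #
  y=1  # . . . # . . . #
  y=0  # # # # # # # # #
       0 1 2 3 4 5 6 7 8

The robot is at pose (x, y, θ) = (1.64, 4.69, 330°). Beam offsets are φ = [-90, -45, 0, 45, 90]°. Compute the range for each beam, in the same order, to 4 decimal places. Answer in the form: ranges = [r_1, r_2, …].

ranges = [1.2800, 3.8202, 5.0345, 4.5138, 2.7200]

beam 1: φ=-90°, α=240°
  d=(-0.5000,-0.8660)  start (1,4)  tX=1.2800 tY=0.7967  stride 1/|dx|=2.0000 1/|dy|=1.1547
    cross y-line → (1,3), t=0.7967
    cross x-line → (0,3), t=1.2800 (wall)
  → r_1 = 1.2800
beam 2: φ=-45°, α=285°
  d=(0.2588,-0.9659)  start (1,4)  tX=1.3909 tY=0.7143  stride 1/|dx|=3.8637 1/|dy|=1.0353
    cross y-line → (1,3), t=0.7143
    cross x-line → (2,3), t=1.3909
    cross y-line → (2,2), t=1.7496
    cross y-line → (2,1), t=2.7849
    cross y-line → (2,0), t=3.8202 (wall)
  → r_2 = 3.8202
beam 3: φ=0°, α=330°
  d=(0.8660,-0.5000)  start (1,4)  tX=0.4157 tY=1.3800  stride 1/|dx|=1.1547 1/|dy|=2.0000
    cross x-line → (2,4), t=0.4157
    cross y-line → (2,3), t=1.3800
    cross x-line → (3,3), t=1.5704
    cross x-line → (4,3), t=2.7251
    cross y-line → (4,2), t=3.3800
    cross x-line → (5,2), t=3.8798
    cross x-line → (6,2), t=5.0345 (wall)
  → r_3 = 5.0345
beam 4: φ=45°, α=15°
  d=(0.9659,0.2588)  start (1,4)  tX=0.3727 tY=1.1977  stride 1/|dx|=1.0353 1/|dy|=3.8637
    cross x-line → (2,4), t=0.3727
    cross y-line → (2,5), t=1.1977
    cross x-line → (3,5), t=1.4080
    cross x-line → (4,5), t=2.4433
    cross x-line → (5,5), t=3.4785
    cross x-line → (6,5), t=4.5138 (wall)
  → r_4 = 4.5138
beam 5: φ=90°, α=60°
  d=(0.5000,0.8660)  start (1,4)  tX=0.7200 tY=0.3580  stride 1/|dx|=2.0000 1/|dy|=1.1547
    cross y-line → (1,5), t=0.3580
    cross x-line → (2,5), t=0.7200
    cross y-line → (2,6), t=1.5127
    cross y-line → (2,7), t=2.6674
    cross x-line → (3,7), t=2.7200 (wall)
  → r_5 = 2.7200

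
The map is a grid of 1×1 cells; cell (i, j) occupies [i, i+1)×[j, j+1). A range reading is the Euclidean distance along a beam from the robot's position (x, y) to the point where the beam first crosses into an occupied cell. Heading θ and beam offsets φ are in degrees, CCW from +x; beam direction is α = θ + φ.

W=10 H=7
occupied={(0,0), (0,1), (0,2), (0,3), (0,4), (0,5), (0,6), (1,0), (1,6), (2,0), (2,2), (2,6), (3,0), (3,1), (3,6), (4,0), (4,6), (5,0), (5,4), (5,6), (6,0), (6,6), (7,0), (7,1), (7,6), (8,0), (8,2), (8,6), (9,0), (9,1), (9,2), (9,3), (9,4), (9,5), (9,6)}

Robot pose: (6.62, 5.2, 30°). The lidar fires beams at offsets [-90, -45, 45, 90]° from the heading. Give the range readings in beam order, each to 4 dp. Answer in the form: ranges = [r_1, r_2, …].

ranges = [2.7600, 2.4640, 0.8282, 0.9238]

beam 1: φ=-90°, α=300°
  d=(0.5000,-0.8660)  start (6,5)  tX=0.7600 tY=0.2309  stride 1/|dx|=2.0000 1/|dy|=1.1547
    cross y-line → (6,4), t=0.2309
    cross x-line → (7,4), t=0.7600
    cross y-line → (7,3), t=1.3856
    cross y-line → (7,2), t=2.5403
    cross x-line → (8,2), t=2.7600 (wall)
  → r_1 = 2.7600
beam 2: φ=-45°, α=345°
  d=(0.9659,-0.2588)  start (6,5)  tX=0.3934 tY=0.7727  stride 1/|dx|=1.0353 1/|dy|=3.8637
    cross x-line → (7,5), t=0.3934
    cross y-line → (7,4), t=0.7727
    cross x-line → (8,4), t=1.4287
    cross x-line → (9,4), t=2.4640 (wall)
  → r_2 = 2.4640
beam 3: φ=45°, α=75°
  d=(0.2588,0.9659)  start (6,5)  tX=1.4682 tY=0.8282  stride 1/|dx|=3.8637 1/|dy|=1.0353
    cross y-line → (6,6), t=0.8282 (wall)
  → r_3 = 0.8282
beam 4: φ=90°, α=120°
  d=(-0.5000,0.8660)  start (6,5)  tX=1.2400 tY=0.9238  stride 1/|dx|=2.0000 1/|dy|=1.1547
    cross y-line → (6,6), t=0.9238 (wall)
  → r_4 = 0.9238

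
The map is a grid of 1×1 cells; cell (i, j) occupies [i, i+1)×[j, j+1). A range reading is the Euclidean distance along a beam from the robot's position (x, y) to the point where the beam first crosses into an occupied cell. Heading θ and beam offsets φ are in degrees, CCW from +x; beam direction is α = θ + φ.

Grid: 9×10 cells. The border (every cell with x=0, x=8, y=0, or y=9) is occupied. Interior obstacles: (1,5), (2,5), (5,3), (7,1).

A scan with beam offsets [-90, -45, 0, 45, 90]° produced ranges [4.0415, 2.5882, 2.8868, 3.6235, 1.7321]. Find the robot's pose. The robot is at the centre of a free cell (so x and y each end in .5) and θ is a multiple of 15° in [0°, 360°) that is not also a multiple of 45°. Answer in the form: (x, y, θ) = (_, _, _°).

Enumerate (i+0.5, j+0.5, θ) over the 52 free cells and 16 admissible headings. For each, cast all 5 beams and compare to the given ranges.
  (6.5, 3.5, 255°): beam 1 = 0.5176 ≠ 4.0415 ✗
  (1.5, 1.5, 150°): beam 1 = 8.6603 ≠ 4.0415 ✗
  (4.5, 1.5, 15°): beam 1 = 0.5176 ≠ 4.0415 ✗
  …
  (4.5, 6.5, 120°): r_1=4.0415, r_2=2.5882, r_3=2.8868, r_4=3.6235, r_5=1.7321 — all match ✓
No second candidate reproduces the full scan.

(x, y, θ) = (4.5, 6.5, 120°)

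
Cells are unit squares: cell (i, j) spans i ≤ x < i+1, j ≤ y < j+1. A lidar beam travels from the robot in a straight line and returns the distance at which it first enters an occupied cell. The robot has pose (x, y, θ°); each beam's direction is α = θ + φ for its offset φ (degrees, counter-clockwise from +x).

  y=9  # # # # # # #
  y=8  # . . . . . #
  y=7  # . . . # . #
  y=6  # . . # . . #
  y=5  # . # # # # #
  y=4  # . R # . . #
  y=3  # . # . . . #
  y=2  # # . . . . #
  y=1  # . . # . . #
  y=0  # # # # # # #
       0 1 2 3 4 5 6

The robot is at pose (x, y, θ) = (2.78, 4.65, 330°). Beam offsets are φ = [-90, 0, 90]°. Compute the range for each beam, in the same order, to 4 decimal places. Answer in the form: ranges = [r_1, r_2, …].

ranges = [0.7506, 0.2540, 0.4041]

beam 1: φ=-90°, α=240°
  direction (-0.5000, -0.8660); cell (2,4); t to first gridline: x 1.5600, y 0.7506 (then +2.0000 / +1.1547)
    (2,3) via y @ 0.7506  # hit
  → r_1 = 0.7506
beam 2: φ=0°, α=330°
  direction (0.8660, -0.5000); cell (2,4); t to first gridline: x 0.2540, y 1.3000 (then +1.1547 / +2.0000)
    (3,4) via x @ 0.2540  # hit
  → r_2 = 0.2540
beam 3: φ=90°, α=60°
  direction (0.5000, 0.8660); cell (2,4); t to first gridline: x 0.4400, y 0.4041 (then +2.0000 / +1.1547)
    (2,5) via y @ 0.4041  # hit
  → r_3 = 0.4041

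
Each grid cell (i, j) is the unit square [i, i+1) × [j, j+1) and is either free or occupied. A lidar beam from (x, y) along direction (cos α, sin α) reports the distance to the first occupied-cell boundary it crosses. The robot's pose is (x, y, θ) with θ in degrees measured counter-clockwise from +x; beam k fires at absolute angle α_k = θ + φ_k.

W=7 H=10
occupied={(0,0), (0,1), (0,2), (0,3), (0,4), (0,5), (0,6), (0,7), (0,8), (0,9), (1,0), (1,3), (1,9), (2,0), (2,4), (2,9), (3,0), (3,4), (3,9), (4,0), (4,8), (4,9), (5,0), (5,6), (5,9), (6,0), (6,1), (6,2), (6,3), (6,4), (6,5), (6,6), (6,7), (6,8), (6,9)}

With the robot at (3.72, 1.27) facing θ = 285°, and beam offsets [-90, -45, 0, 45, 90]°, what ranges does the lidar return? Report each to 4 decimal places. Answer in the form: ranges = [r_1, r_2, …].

beam 1: φ=-90°, α=195°
  direction (-0.9659, -0.2588); cell (3,1); t to first gridline: x 0.7454, y 1.0432 (then +1.0353 / +3.8637)
    (2,1) via x @ 0.7454
    (2,0) via y @ 1.0432  # hit
  → r_1 = 1.0432
beam 2: φ=-45°, α=240°
  direction (-0.5000, -0.8660); cell (3,1); t to first gridline: x 1.4400, y 0.3118 (then +2.0000 / +1.1547)
    (3,0) via y @ 0.3118  # hit
  → r_2 = 0.3118
beam 3: φ=0°, α=285°
  direction (0.2588, -0.9659); cell (3,1); t to first gridline: x 1.0818, y 0.2795 (then +3.8637 / +1.0353)
    (3,0) via y @ 0.2795  # hit
  → r_3 = 0.2795
beam 4: φ=45°, α=330°
  direction (0.8660, -0.5000); cell (3,1); t to first gridline: x 0.3233, y 0.5400 (then +1.1547 / +2.0000)
    (4,1) via x @ 0.3233
    (4,0) via y @ 0.5400  # hit
  → r_4 = 0.5400
beam 5: φ=90°, α=15°
  direction (0.9659, 0.2588); cell (3,1); t to first gridline: x 0.2899, y 2.8205 (then +1.0353 / +3.8637)
    (4,1) via x @ 0.2899
    (5,1) via x @ 1.3252
    (6,1) via x @ 2.3604  # hit
  → r_5 = 2.3604

ranges = [1.0432, 0.3118, 0.2795, 0.5400, 2.3604]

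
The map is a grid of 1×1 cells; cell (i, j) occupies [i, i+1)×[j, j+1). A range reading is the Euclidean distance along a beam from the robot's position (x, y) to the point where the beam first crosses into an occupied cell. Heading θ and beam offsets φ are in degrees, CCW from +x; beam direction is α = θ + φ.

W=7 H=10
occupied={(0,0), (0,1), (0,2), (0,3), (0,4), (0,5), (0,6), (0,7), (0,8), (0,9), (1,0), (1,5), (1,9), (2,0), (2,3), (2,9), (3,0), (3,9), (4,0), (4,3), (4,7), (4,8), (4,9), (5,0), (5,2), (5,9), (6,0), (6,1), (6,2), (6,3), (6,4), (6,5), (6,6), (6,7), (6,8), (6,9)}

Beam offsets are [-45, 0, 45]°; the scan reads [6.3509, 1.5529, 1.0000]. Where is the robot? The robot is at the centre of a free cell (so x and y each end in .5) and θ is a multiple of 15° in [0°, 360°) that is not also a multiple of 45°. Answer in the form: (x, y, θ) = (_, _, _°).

(x, y, θ) = (2.5, 8.5, 345°)

The pose lattice has 34·16 = 544 candidates. Test each by forward raycasting.
  (1.5, 1.5, 210°): beam 1 = 0.5176 ≠ 6.3509 ✗
  (2.5, 4.5, 210°): beam 1 = 1.5529 ≠ 6.3509 ✗
  (5.5, 1.5, 285°): beam 1 = 0.5774 ≠ 6.3509 ✗
  …
  (2.5, 8.5, 345°): r_1=6.3509, r_2=1.5529, r_3=1.0000 — all match ✓
Unique over the lattice → pose = (2.5, 8.5, 345°).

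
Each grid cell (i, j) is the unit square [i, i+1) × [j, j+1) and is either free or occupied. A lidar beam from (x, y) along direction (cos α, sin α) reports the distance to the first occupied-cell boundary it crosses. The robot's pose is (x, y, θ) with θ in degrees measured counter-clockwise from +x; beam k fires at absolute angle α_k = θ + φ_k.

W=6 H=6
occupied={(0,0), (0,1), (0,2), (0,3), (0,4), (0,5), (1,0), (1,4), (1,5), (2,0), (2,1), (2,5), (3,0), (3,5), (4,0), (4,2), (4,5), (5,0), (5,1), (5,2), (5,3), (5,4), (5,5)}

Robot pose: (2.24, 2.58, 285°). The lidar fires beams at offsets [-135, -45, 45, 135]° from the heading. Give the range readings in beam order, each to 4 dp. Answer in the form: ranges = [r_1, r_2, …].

beam 1: φ=-135°, α=150°
  direction (-0.8660, 0.5000); cell (2,2); t to first gridline: x 0.2771, y 0.8400 (then +1.1547 / +2.0000)
    (1,2) via x @ 0.2771
    (1,3) via y @ 0.8400
    (0,3) via x @ 1.4318  # hit
  → r_1 = 1.4318
beam 2: φ=-45°, α=240°
  direction (-0.5000, -0.8660); cell (2,2); t to first gridline: x 0.4800, y 0.6697 (then +2.0000 / +1.1547)
    (1,2) via x @ 0.4800
    (1,1) via y @ 0.6697
    (1,0) via y @ 1.8244  # hit
  → r_2 = 1.8244
beam 3: φ=45°, α=330°
  direction (0.8660, -0.5000); cell (2,2); t to first gridline: x 0.8776, y 1.1600 (then +1.1547 / +2.0000)
    (3,2) via x @ 0.8776
    (3,1) via y @ 1.1600
    (4,1) via x @ 2.0323
    (4,0) via y @ 3.1600  # hit
  → r_3 = 3.1600
beam 4: φ=135°, α=60°
  direction (0.5000, 0.8660); cell (2,2); t to first gridline: x 1.5200, y 0.4850 (then +2.0000 / +1.1547)
    (2,3) via y @ 0.4850
    (3,3) via x @ 1.5200
    (3,4) via y @ 1.6397
    (3,5) via y @ 2.7944  # hit
  → r_4 = 2.7944

ranges = [1.4318, 1.8244, 3.1600, 2.7944]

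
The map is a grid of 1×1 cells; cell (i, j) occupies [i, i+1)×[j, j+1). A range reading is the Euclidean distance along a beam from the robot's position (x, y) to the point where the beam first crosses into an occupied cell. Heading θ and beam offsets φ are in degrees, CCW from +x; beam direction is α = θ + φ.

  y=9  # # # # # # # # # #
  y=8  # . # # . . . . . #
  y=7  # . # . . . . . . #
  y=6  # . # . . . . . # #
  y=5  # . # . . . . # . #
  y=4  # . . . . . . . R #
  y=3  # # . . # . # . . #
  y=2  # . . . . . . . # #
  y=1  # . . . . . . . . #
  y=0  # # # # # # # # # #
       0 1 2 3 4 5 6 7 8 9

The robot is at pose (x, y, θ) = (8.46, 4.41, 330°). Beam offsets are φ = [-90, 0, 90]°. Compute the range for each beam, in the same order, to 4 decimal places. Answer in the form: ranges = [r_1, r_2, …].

beam 1: φ=-90°, α=240°
  d=(-0.5000,-0.8660)  start (8,4)  tX=0.9200 tY=0.4734  stride 1/|dx|=2.0000 1/|dy|=1.1547
    cross y-line → (8,3), t=0.4734
    cross x-line → (7,3), t=0.9200
    cross y-line → (7,2), t=1.6281
    cross y-line → (7,1), t=2.7828
    cross x-line → (6,1), t=2.9200
    cross y-line → (6,0), t=3.9375 (wall)
  → r_1 = 3.9375
beam 2: φ=0°, α=330°
  d=(0.8660,-0.5000)  start (8,4)  tX=0.6235 tY=0.8200  stride 1/|dx|=1.1547 1/|dy|=2.0000
    cross x-line → (9,4), t=0.6235 (wall)
  → r_2 = 0.6235
beam 3: φ=90°, α=60°
  d=(0.5000,0.8660)  start (8,4)  tX=1.0800 tY=0.6813  stride 1/|dx|=2.0000 1/|dy|=1.1547
    cross y-line → (8,5), t=0.6813
    cross x-line → (9,5), t=1.0800 (wall)
  → r_3 = 1.0800

ranges = [3.9375, 0.6235, 1.0800]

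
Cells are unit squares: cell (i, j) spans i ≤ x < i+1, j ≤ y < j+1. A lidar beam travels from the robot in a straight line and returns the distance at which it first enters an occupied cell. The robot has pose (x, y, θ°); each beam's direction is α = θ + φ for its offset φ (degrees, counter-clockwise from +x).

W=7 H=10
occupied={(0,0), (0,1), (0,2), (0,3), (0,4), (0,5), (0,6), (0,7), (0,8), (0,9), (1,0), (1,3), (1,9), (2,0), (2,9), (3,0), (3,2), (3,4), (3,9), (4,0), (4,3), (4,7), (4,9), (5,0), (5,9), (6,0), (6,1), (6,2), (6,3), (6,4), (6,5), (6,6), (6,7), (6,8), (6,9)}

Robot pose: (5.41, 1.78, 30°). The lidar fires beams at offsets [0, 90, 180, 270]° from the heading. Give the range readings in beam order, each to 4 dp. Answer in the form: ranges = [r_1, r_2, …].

beam 1: φ=0°, α=30°
  d=(0.8660,0.5000)  start (5,1)  tX=0.6813 tY=0.4400  stride 1/|dx|=1.1547 1/|dy|=2.0000
    cross y-line → (5,2), t=0.4400
    cross x-line → (6,2), t=0.6813 (wall)
  → r_1 = 0.6813
beam 2: φ=90°, α=120°
  d=(-0.5000,0.8660)  start (5,1)  tX=0.8200 tY=0.2540  stride 1/|dx|=2.0000 1/|dy|=1.1547
    cross y-line → (5,2), t=0.2540
    cross x-line → (4,2), t=0.8200
    cross y-line → (4,3), t=1.4087 (wall)
  → r_2 = 1.4087
beam 3: φ=180°, α=210°
  d=(-0.8660,-0.5000)  start (5,1)  tX=0.4734 tY=1.5600  stride 1/|dx|=1.1547 1/|dy|=2.0000
    cross x-line → (4,1), t=0.4734
    cross y-line → (4,0), t=1.5600 (wall)
  → r_3 = 1.5600
beam 4: φ=270°, α=300°
  d=(0.5000,-0.8660)  start (5,1)  tX=1.1800 tY=0.9007  stride 1/|dx|=2.0000 1/|dy|=1.1547
    cross y-line → (5,0), t=0.9007 (wall)
  → r_4 = 0.9007

ranges = [0.6813, 1.4087, 1.5600, 0.9007]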